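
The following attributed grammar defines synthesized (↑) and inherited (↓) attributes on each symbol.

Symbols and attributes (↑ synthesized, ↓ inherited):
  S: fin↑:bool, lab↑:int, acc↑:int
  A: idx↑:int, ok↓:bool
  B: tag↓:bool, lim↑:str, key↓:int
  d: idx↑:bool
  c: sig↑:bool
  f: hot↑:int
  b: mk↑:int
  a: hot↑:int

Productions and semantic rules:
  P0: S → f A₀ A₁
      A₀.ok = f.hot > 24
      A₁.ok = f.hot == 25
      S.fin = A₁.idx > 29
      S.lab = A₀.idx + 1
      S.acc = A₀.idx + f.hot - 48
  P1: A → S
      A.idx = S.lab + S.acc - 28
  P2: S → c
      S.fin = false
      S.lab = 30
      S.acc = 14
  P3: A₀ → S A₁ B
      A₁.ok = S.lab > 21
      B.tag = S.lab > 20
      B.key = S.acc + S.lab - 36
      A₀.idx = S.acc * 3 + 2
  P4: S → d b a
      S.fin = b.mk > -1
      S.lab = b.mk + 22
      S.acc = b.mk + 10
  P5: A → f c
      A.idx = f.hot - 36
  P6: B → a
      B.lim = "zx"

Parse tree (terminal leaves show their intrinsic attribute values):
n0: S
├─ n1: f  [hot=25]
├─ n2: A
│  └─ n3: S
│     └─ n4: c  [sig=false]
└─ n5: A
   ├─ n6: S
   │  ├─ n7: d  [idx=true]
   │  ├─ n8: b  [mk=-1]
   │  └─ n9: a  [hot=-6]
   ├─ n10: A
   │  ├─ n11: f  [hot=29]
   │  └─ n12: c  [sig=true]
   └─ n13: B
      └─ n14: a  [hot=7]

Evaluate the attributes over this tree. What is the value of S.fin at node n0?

false

1. n1.hot = 25  [terminal]
2. n2.ok = true  [f.hot > 24]
3. n4.sig = false  [terminal]
4. n3.fin = false  [false]
5. n3.lab = 30  [30]
6. n3.acc = 14  [14]
7. n2.idx = 16  [S.lab + S.acc - 28]
8. n5.ok = true  [f.hot == 25]
9. n7.idx = true  [terminal]
10. n8.mk = -1  [terminal]
11. n9.hot = -6  [terminal]
12. n6.fin = false  [b.mk > -1]
13. n6.lab = 21  [b.mk + 22]
14. n6.acc = 9  [b.mk + 10]
15. n10.ok = false  [S.lab > 21]
16. n11.hot = 29  [terminal]
17. n12.sig = true  [terminal]
18. n10.idx = -7  [f.hot - 36]
19. n13.tag = true  [S.lab > 20]
20. n13.key = -6  [S.acc + S.lab - 36]
21. n14.hot = 7  [terminal]
22. n13.lim = "zx"  ["zx"]
23. n5.idx = 29  [S.acc * 3 + 2]
24. n0.fin = false  [A₁.idx > 29]
25. n0.lab = 17  [A₀.idx + 1]
26. n0.acc = -7  [A₀.idx + f.hot - 48]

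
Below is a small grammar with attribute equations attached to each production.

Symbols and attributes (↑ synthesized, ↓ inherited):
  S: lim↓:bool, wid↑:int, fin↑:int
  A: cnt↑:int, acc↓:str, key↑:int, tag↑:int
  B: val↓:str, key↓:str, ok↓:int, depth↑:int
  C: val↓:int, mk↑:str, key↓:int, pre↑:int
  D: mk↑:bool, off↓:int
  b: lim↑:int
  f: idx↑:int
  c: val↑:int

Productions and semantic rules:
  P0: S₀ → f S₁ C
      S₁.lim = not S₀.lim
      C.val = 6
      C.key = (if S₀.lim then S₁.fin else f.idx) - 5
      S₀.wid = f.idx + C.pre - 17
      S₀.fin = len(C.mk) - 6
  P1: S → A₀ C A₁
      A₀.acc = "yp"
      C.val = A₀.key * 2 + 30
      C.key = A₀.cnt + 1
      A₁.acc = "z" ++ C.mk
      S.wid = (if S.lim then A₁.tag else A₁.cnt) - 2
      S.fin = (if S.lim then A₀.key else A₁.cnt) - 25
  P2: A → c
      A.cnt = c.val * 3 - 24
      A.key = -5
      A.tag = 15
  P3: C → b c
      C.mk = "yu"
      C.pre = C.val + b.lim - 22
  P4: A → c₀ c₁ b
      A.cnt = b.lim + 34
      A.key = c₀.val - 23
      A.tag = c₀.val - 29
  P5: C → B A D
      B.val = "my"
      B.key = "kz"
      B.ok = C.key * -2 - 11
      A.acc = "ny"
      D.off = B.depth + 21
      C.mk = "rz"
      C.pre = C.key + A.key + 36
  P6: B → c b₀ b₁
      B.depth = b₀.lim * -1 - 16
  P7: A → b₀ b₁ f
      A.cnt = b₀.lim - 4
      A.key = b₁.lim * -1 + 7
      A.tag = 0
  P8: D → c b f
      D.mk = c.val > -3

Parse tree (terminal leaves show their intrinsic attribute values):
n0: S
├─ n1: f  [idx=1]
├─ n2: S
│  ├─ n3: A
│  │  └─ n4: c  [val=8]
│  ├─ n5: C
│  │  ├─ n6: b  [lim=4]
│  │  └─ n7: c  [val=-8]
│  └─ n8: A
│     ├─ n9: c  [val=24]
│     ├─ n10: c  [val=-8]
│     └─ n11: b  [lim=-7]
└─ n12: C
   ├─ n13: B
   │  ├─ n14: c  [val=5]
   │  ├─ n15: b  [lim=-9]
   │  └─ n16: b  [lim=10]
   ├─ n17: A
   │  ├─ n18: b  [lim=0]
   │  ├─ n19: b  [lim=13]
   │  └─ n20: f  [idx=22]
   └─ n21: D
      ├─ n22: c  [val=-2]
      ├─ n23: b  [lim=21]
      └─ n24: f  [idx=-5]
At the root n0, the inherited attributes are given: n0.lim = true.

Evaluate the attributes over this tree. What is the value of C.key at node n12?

1. n0.lim = true  [given at root]
2. n1.idx = 1  [terminal]
3. n2.lim = false  [not S₀.lim]
4. n3.acc = "yp"  ["yp"]
5. n4.val = 8  [terminal]
6. n3.cnt = 0  [c.val * 3 - 24]
7. n3.key = -5  [-5]
8. n3.tag = 15  [15]
9. n5.val = 20  [A₀.key * 2 + 30]
10. n5.key = 1  [A₀.cnt + 1]
11. n6.lim = 4  [terminal]
12. n7.val = -8  [terminal]
13. n5.mk = "yu"  ["yu"]
14. n5.pre = 2  [C.val + b.lim - 22]
15. n8.acc = "zyu"  ["z" ++ C.mk]
16. n9.val = 24  [terminal]
17. n10.val = -8  [terminal]
18. n11.lim = -7  [terminal]
19. n8.cnt = 27  [b.lim + 34]
20. n8.key = 1  [c₀.val - 23]
21. n8.tag = -5  [c₀.val - 29]
22. n2.wid = 25  [(if S.lim then A₁.tag else A₁.cnt) - 2]
23. n2.fin = 2  [(if S.lim then A₀.key else A₁.cnt) - 25]
24. n12.val = 6  [6]
25. n12.key = -3  [(if S₀.lim then S₁.fin else f.idx) - 5]
26. n13.val = "my"  ["my"]
27. n13.key = "kz"  ["kz"]
28. n13.ok = -5  [C.key * -2 - 11]
29. n14.val = 5  [terminal]
30. n15.lim = -9  [terminal]
31. n16.lim = 10  [terminal]
32. n13.depth = -7  [b₀.lim * -1 - 16]
33. n17.acc = "ny"  ["ny"]
34. n18.lim = 0  [terminal]
35. n19.lim = 13  [terminal]
36. n20.idx = 22  [terminal]
37. n17.cnt = -4  [b₀.lim - 4]
38. n17.key = -6  [b₁.lim * -1 + 7]
39. n17.tag = 0  [0]
40. n21.off = 14  [B.depth + 21]
41. n22.val = -2  [terminal]
42. n23.lim = 21  [terminal]
43. n24.idx = -5  [terminal]
44. n21.mk = true  [c.val > -3]
45. n12.mk = "rz"  ["rz"]
46. n12.pre = 27  [C.key + A.key + 36]
47. n0.wid = 11  [f.idx + C.pre - 17]
48. n0.fin = -4  [len(C.mk) - 6]

-3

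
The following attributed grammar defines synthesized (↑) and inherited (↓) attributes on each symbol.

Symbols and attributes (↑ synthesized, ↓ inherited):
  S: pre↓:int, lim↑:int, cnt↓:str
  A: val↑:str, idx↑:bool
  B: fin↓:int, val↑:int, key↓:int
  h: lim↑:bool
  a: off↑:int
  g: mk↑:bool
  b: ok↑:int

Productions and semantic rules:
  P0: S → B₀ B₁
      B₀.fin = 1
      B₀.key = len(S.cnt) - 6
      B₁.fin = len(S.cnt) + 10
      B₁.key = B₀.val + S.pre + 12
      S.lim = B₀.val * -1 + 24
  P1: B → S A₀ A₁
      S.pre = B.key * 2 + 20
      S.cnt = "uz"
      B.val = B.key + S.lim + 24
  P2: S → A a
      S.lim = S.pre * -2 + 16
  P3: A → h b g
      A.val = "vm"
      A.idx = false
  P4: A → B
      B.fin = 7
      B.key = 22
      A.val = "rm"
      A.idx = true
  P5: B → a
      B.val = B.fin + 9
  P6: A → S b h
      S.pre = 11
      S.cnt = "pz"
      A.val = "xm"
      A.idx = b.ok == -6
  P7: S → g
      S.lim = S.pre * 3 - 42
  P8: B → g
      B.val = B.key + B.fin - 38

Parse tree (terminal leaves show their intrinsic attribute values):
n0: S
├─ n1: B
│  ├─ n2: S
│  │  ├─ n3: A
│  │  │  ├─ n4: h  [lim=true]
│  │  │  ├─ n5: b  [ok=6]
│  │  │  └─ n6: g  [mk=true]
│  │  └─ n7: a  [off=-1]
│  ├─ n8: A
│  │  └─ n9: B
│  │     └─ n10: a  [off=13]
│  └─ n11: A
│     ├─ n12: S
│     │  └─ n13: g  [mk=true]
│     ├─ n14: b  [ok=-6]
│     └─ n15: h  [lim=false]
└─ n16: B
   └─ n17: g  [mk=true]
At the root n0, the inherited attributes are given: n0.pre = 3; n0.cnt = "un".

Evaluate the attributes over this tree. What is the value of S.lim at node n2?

-8

1. n0.pre = 3  [given at root]
2. n0.cnt = "un"  [given at root]
3. n1.fin = 1  [1]
4. n1.key = -4  [len(S.cnt) - 6]
5. n2.pre = 12  [B.key * 2 + 20]
6. n2.cnt = "uz"  ["uz"]
7. n4.lim = true  [terminal]
8. n5.ok = 6  [terminal]
9. n6.mk = true  [terminal]
10. n3.val = "vm"  ["vm"]
11. n3.idx = false  [false]
12. n7.off = -1  [terminal]
13. n2.lim = -8  [S.pre * -2 + 16]
14. n9.fin = 7  [7]
15. n9.key = 22  [22]
16. n10.off = 13  [terminal]
17. n9.val = 16  [B.fin + 9]
18. n8.val = "rm"  ["rm"]
19. n8.idx = true  [true]
20. n12.pre = 11  [11]
21. n12.cnt = "pz"  ["pz"]
22. n13.mk = true  [terminal]
23. n12.lim = -9  [S.pre * 3 - 42]
24. n14.ok = -6  [terminal]
25. n15.lim = false  [terminal]
26. n11.val = "xm"  ["xm"]
27. n11.idx = true  [b.ok == -6]
28. n1.val = 12  [B.key + S.lim + 24]
29. n16.fin = 12  [len(S.cnt) + 10]
30. n16.key = 27  [B₀.val + S.pre + 12]
31. n17.mk = true  [terminal]
32. n16.val = 1  [B.key + B.fin - 38]
33. n0.lim = 12  [B₀.val * -1 + 24]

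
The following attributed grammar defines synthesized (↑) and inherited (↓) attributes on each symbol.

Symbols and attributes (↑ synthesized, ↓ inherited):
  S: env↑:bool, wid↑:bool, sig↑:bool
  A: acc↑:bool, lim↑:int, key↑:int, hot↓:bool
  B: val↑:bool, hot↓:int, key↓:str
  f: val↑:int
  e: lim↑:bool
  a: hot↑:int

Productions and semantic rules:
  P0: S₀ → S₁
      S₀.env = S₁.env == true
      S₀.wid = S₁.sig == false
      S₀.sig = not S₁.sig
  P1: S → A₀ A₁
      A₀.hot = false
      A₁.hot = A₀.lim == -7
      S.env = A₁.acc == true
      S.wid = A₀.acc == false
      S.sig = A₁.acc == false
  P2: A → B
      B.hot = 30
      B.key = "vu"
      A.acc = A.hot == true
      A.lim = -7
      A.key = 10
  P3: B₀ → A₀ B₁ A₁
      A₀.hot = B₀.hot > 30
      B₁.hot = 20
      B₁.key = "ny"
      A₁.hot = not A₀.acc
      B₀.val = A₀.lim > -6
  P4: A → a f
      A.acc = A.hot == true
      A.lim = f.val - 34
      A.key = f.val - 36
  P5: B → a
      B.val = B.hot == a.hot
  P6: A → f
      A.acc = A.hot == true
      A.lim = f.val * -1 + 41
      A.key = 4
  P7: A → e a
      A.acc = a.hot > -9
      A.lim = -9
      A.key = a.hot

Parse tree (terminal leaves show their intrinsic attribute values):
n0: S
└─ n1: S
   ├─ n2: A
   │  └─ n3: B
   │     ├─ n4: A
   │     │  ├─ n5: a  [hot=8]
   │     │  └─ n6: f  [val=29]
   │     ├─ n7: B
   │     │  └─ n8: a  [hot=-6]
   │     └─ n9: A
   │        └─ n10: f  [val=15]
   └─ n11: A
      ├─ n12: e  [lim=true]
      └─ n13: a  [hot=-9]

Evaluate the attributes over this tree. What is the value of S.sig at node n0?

1. n2.hot = false  [false]
2. n3.hot = 30  [30]
3. n3.key = "vu"  ["vu"]
4. n4.hot = false  [B₀.hot > 30]
5. n5.hot = 8  [terminal]
6. n6.val = 29  [terminal]
7. n4.acc = false  [A.hot == true]
8. n4.lim = -5  [f.val - 34]
9. n4.key = -7  [f.val - 36]
10. n7.hot = 20  [20]
11. n7.key = "ny"  ["ny"]
12. n8.hot = -6  [terminal]
13. n7.val = false  [B.hot == a.hot]
14. n9.hot = true  [not A₀.acc]
15. n10.val = 15  [terminal]
16. n9.acc = true  [A.hot == true]
17. n9.lim = 26  [f.val * -1 + 41]
18. n9.key = 4  [4]
19. n3.val = true  [A₀.lim > -6]
20. n2.acc = false  [A.hot == true]
21. n2.lim = -7  [-7]
22. n2.key = 10  [10]
23. n11.hot = true  [A₀.lim == -7]
24. n12.lim = true  [terminal]
25. n13.hot = -9  [terminal]
26. n11.acc = false  [a.hot > -9]
27. n11.lim = -9  [-9]
28. n11.key = -9  [a.hot]
29. n1.env = false  [A₁.acc == true]
30. n1.wid = true  [A₀.acc == false]
31. n1.sig = true  [A₁.acc == false]
32. n0.env = false  [S₁.env == true]
33. n0.wid = false  [S₁.sig == false]
34. n0.sig = false  [not S₁.sig]

false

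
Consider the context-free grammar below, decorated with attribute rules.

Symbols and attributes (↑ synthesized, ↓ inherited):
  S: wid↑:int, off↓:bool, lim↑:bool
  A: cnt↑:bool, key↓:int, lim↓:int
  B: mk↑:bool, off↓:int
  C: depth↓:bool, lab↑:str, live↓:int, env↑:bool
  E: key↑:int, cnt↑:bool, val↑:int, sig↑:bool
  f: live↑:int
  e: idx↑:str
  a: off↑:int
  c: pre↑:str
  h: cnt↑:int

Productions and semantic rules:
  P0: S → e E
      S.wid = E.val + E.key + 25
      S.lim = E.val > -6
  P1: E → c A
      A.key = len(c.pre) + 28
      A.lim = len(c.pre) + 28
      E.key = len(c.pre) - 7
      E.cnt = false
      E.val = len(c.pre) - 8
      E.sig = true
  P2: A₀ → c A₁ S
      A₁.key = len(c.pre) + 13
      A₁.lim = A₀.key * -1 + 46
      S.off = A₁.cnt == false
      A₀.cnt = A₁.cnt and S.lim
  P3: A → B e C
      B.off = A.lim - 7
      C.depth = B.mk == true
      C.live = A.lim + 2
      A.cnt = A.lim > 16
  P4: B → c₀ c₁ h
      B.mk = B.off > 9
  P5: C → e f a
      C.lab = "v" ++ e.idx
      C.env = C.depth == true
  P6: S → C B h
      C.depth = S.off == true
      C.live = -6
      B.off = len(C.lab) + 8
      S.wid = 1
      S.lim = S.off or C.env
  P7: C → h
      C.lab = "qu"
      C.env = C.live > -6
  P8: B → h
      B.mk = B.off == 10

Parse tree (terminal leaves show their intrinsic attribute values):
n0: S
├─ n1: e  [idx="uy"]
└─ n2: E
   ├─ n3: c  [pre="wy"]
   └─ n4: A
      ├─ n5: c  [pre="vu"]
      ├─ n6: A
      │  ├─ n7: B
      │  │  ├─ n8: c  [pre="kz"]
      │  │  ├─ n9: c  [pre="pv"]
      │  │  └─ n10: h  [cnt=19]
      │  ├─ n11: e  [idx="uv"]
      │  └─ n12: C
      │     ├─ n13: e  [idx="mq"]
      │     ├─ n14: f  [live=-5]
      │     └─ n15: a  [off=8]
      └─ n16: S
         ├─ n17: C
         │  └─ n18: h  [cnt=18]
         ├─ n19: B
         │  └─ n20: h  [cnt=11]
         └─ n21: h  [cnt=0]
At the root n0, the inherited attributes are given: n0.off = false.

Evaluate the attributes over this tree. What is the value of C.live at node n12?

1. n0.off = false  [given at root]
2. n1.idx = "uy"  [terminal]
3. n3.pre = "wy"  [terminal]
4. n4.key = 30  [len(c.pre) + 28]
5. n4.lim = 30  [len(c.pre) + 28]
6. n5.pre = "vu"  [terminal]
7. n6.key = 15  [len(c.pre) + 13]
8. n6.lim = 16  [A₀.key * -1 + 46]
9. n7.off = 9  [A.lim - 7]
10. n8.pre = "kz"  [terminal]
11. n9.pre = "pv"  [terminal]
12. n10.cnt = 19  [terminal]
13. n7.mk = false  [B.off > 9]
14. n11.idx = "uv"  [terminal]
15. n12.depth = false  [B.mk == true]
16. n12.live = 18  [A.lim + 2]
17. n13.idx = "mq"  [terminal]
18. n14.live = -5  [terminal]
19. n15.off = 8  [terminal]
20. n12.lab = "vmq"  ["v" ++ e.idx]
21. n12.env = false  [C.depth == true]
22. n6.cnt = false  [A.lim > 16]
23. n16.off = true  [A₁.cnt == false]
24. n17.depth = true  [S.off == true]
25. n17.live = -6  [-6]
26. n18.cnt = 18  [terminal]
27. n17.lab = "qu"  ["qu"]
28. n17.env = false  [C.live > -6]
29. n19.off = 10  [len(C.lab) + 8]
30. n20.cnt = 11  [terminal]
31. n19.mk = true  [B.off == 10]
32. n21.cnt = 0  [terminal]
33. n16.wid = 1  [1]
34. n16.lim = true  [S.off or C.env]
35. n4.cnt = false  [A₁.cnt and S.lim]
36. n2.key = -5  [len(c.pre) - 7]
37. n2.cnt = false  [false]
38. n2.val = -6  [len(c.pre) - 8]
39. n2.sig = true  [true]
40. n0.wid = 14  [E.val + E.key + 25]
41. n0.lim = false  [E.val > -6]

18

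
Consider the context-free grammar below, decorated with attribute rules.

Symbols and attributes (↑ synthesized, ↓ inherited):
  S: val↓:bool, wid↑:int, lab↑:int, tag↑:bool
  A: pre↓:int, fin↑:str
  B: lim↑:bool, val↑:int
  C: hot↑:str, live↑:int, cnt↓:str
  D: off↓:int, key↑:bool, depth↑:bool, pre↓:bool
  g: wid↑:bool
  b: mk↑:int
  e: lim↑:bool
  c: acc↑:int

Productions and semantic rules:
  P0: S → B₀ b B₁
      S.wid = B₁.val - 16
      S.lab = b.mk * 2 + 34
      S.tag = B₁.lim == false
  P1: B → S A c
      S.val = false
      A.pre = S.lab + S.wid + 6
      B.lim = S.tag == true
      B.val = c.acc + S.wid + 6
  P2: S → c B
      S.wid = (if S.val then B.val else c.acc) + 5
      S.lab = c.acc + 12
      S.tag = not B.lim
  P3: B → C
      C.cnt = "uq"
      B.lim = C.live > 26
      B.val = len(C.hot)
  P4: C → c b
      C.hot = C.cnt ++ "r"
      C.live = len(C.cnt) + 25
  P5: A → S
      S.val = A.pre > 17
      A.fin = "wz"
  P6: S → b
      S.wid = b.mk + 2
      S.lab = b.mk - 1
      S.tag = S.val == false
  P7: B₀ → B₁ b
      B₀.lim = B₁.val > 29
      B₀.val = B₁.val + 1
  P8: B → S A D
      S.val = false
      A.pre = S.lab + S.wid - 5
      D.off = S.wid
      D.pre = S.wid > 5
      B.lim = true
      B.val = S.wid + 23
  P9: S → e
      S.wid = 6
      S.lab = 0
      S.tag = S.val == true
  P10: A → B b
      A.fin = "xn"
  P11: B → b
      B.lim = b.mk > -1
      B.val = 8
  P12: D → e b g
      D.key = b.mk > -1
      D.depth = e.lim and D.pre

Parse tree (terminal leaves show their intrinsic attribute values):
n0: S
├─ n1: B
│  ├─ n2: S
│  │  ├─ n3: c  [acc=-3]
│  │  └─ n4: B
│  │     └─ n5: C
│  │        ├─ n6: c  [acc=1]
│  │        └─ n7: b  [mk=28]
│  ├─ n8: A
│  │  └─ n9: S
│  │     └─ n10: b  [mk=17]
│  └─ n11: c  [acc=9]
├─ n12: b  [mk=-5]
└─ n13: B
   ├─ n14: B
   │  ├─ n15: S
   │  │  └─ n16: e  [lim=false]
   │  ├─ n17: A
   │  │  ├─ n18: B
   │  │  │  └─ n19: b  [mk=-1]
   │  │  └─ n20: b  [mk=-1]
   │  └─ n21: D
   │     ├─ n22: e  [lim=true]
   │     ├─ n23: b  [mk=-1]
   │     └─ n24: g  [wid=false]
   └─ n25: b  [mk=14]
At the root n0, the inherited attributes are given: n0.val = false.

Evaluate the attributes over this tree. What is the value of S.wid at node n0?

1. n0.val = false  [given at root]
2. n2.val = false  [false]
3. n3.acc = -3  [terminal]
4. n5.cnt = "uq"  ["uq"]
5. n6.acc = 1  [terminal]
6. n7.mk = 28  [terminal]
7. n5.hot = "uqr"  [C.cnt ++ "r"]
8. n5.live = 27  [len(C.cnt) + 25]
9. n4.lim = true  [C.live > 26]
10. n4.val = 3  [len(C.hot)]
11. n2.wid = 2  [(if S.val then B.val else c.acc) + 5]
12. n2.lab = 9  [c.acc + 12]
13. n2.tag = false  [not B.lim]
14. n8.pre = 17  [S.lab + S.wid + 6]
15. n9.val = false  [A.pre > 17]
16. n10.mk = 17  [terminal]
17. n9.wid = 19  [b.mk + 2]
18. n9.lab = 16  [b.mk - 1]
19. n9.tag = true  [S.val == false]
20. n8.fin = "wz"  ["wz"]
21. n11.acc = 9  [terminal]
22. n1.lim = false  [S.tag == true]
23. n1.val = 17  [c.acc + S.wid + 6]
24. n12.mk = -5  [terminal]
25. n15.val = false  [false]
26. n16.lim = false  [terminal]
27. n15.wid = 6  [6]
28. n15.lab = 0  [0]
29. n15.tag = false  [S.val == true]
30. n17.pre = 1  [S.lab + S.wid - 5]
31. n19.mk = -1  [terminal]
32. n18.lim = false  [b.mk > -1]
33. n18.val = 8  [8]
34. n20.mk = -1  [terminal]
35. n17.fin = "xn"  ["xn"]
36. n21.off = 6  [S.wid]
37. n21.pre = true  [S.wid > 5]
38. n22.lim = true  [terminal]
39. n23.mk = -1  [terminal]
40. n24.wid = false  [terminal]
41. n21.key = false  [b.mk > -1]
42. n21.depth = true  [e.lim and D.pre]
43. n14.lim = true  [true]
44. n14.val = 29  [S.wid + 23]
45. n25.mk = 14  [terminal]
46. n13.lim = false  [B₁.val > 29]
47. n13.val = 30  [B₁.val + 1]
48. n0.wid = 14  [B₁.val - 16]
49. n0.lab = 24  [b.mk * 2 + 34]
50. n0.tag = true  [B₁.lim == false]

14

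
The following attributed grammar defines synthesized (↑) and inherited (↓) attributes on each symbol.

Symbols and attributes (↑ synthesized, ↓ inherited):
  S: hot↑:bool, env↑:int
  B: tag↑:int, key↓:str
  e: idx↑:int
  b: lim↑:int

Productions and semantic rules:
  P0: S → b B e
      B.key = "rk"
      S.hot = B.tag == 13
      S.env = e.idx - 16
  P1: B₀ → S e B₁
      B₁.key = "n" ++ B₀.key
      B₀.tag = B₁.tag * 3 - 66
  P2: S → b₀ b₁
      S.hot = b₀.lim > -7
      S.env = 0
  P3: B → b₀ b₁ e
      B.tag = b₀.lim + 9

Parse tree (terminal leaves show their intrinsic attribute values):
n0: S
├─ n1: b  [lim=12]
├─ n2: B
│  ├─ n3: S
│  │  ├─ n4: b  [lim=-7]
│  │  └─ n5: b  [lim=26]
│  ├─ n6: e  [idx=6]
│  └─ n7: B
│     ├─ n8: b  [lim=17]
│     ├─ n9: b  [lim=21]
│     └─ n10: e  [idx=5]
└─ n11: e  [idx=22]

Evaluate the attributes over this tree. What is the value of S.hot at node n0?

false

1. n1.lim = 12  [terminal]
2. n2.key = "rk"  ["rk"]
3. n4.lim = -7  [terminal]
4. n5.lim = 26  [terminal]
5. n3.hot = false  [b₀.lim > -7]
6. n3.env = 0  [0]
7. n6.idx = 6  [terminal]
8. n7.key = "nrk"  ["n" ++ B₀.key]
9. n8.lim = 17  [terminal]
10. n9.lim = 21  [terminal]
11. n10.idx = 5  [terminal]
12. n7.tag = 26  [b₀.lim + 9]
13. n2.tag = 12  [B₁.tag * 3 - 66]
14. n11.idx = 22  [terminal]
15. n0.hot = false  [B.tag == 13]
16. n0.env = 6  [e.idx - 16]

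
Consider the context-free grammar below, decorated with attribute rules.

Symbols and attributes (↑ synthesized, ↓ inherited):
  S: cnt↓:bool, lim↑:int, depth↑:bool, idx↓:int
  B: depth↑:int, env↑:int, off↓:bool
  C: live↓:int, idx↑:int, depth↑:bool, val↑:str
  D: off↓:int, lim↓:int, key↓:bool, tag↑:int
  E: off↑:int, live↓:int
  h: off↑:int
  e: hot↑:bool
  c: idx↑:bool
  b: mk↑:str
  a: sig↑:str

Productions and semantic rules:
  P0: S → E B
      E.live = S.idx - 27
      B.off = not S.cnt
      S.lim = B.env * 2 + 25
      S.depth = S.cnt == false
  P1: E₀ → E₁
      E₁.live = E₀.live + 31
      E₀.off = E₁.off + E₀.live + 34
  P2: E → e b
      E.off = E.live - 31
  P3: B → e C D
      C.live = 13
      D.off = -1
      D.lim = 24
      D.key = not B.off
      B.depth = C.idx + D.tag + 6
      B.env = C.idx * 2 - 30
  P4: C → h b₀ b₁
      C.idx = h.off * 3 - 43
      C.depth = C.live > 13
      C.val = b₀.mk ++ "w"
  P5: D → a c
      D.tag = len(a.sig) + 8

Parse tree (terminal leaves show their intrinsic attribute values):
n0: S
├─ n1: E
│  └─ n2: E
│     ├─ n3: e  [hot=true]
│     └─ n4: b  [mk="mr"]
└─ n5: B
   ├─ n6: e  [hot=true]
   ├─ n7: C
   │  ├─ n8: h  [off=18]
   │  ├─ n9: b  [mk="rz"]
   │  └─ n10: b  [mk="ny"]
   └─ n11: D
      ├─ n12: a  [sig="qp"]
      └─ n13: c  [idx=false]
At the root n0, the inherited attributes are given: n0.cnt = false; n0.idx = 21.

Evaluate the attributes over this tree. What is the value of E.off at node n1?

22

1. n0.cnt = false  [given at root]
2. n0.idx = 21  [given at root]
3. n1.live = -6  [S.idx - 27]
4. n2.live = 25  [E₀.live + 31]
5. n3.hot = true  [terminal]
6. n4.mk = "mr"  [terminal]
7. n2.off = -6  [E.live - 31]
8. n1.off = 22  [E₁.off + E₀.live + 34]
9. n5.off = true  [not S.cnt]
10. n6.hot = true  [terminal]
11. n7.live = 13  [13]
12. n8.off = 18  [terminal]
13. n9.mk = "rz"  [terminal]
14. n10.mk = "ny"  [terminal]
15. n7.idx = 11  [h.off * 3 - 43]
16. n7.depth = false  [C.live > 13]
17. n7.val = "rzw"  [b₀.mk ++ "w"]
18. n11.off = -1  [-1]
19. n11.lim = 24  [24]
20. n11.key = false  [not B.off]
21. n12.sig = "qp"  [terminal]
22. n13.idx = false  [terminal]
23. n11.tag = 10  [len(a.sig) + 8]
24. n5.depth = 27  [C.idx + D.tag + 6]
25. n5.env = -8  [C.idx * 2 - 30]
26. n0.lim = 9  [B.env * 2 + 25]
27. n0.depth = true  [S.cnt == false]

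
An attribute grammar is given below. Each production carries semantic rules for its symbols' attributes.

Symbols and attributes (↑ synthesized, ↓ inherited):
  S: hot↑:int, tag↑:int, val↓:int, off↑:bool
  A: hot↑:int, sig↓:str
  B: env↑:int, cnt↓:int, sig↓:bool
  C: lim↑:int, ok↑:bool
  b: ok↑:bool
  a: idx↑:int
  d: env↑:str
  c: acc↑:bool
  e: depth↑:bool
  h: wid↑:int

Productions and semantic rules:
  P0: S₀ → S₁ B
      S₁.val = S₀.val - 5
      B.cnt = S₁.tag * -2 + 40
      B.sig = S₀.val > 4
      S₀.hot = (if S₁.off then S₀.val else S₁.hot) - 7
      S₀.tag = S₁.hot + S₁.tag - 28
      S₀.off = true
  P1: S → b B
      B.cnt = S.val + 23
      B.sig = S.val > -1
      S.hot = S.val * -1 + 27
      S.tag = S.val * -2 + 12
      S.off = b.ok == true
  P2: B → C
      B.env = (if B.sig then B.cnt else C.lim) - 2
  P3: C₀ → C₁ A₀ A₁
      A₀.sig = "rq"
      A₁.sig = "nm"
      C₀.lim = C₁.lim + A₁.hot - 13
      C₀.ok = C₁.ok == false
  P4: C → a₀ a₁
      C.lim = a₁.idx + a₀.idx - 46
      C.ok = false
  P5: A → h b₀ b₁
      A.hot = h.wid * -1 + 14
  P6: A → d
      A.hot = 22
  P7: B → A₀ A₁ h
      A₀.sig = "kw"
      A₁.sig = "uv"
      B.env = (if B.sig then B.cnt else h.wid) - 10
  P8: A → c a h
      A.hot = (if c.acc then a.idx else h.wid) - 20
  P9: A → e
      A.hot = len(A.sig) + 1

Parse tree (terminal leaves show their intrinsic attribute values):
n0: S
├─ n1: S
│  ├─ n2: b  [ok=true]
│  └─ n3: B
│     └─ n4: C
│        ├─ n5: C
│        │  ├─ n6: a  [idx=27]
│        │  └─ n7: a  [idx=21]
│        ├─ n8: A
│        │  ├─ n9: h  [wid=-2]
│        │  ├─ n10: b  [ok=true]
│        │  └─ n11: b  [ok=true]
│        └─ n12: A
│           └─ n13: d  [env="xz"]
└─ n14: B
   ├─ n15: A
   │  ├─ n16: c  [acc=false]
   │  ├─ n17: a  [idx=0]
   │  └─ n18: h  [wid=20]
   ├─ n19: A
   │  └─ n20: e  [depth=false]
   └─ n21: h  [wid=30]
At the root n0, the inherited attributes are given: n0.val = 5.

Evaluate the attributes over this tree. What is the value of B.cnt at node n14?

1. n0.val = 5  [given at root]
2. n1.val = 0  [S₀.val - 5]
3. n2.ok = true  [terminal]
4. n3.cnt = 23  [S.val + 23]
5. n3.sig = true  [S.val > -1]
6. n6.idx = 27  [terminal]
7. n7.idx = 21  [terminal]
8. n5.lim = 2  [a₁.idx + a₀.idx - 46]
9. n5.ok = false  [false]
10. n8.sig = "rq"  ["rq"]
11. n9.wid = -2  [terminal]
12. n10.ok = true  [terminal]
13. n11.ok = true  [terminal]
14. n8.hot = 16  [h.wid * -1 + 14]
15. n12.sig = "nm"  ["nm"]
16. n13.env = "xz"  [terminal]
17. n12.hot = 22  [22]
18. n4.lim = 11  [C₁.lim + A₁.hot - 13]
19. n4.ok = true  [C₁.ok == false]
20. n3.env = 21  [(if B.sig then B.cnt else C.lim) - 2]
21. n1.hot = 27  [S.val * -1 + 27]
22. n1.tag = 12  [S.val * -2 + 12]
23. n1.off = true  [b.ok == true]
24. n14.cnt = 16  [S₁.tag * -2 + 40]
25. n14.sig = true  [S₀.val > 4]
26. n15.sig = "kw"  ["kw"]
27. n16.acc = false  [terminal]
28. n17.idx = 0  [terminal]
29. n18.wid = 20  [terminal]
30. n15.hot = 0  [(if c.acc then a.idx else h.wid) - 20]
31. n19.sig = "uv"  ["uv"]
32. n20.depth = false  [terminal]
33. n19.hot = 3  [len(A.sig) + 1]
34. n21.wid = 30  [terminal]
35. n14.env = 6  [(if B.sig then B.cnt else h.wid) - 10]
36. n0.hot = -2  [(if S₁.off then S₀.val else S₁.hot) - 7]
37. n0.tag = 11  [S₁.hot + S₁.tag - 28]
38. n0.off = true  [true]

16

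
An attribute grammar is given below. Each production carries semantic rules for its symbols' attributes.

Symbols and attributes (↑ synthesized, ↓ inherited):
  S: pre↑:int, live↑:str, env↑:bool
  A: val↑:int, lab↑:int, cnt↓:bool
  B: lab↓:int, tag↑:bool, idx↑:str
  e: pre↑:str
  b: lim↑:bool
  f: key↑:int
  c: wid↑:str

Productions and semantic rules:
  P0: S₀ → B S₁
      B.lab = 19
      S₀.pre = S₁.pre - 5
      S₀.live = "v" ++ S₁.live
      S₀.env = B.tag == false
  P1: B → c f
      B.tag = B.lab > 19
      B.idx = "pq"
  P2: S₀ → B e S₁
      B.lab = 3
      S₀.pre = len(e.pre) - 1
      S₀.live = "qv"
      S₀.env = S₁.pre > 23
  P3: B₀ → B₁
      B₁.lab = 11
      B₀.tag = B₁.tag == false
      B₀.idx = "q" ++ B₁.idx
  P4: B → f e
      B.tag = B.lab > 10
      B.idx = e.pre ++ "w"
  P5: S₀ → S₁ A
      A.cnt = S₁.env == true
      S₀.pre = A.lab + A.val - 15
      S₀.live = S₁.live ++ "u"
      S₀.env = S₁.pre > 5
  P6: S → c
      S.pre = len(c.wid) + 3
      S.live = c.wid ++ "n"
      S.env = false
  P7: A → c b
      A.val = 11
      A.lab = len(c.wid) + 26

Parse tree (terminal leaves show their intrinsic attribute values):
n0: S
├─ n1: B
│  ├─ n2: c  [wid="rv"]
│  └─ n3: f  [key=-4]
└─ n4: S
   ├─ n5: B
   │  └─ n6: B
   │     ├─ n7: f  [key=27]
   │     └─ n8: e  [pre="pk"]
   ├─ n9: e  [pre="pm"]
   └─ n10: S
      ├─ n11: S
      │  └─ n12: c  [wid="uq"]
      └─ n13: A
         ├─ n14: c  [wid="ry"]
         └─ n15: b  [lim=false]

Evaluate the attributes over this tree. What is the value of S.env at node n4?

true

1. n1.lab = 19  [19]
2. n2.wid = "rv"  [terminal]
3. n3.key = -4  [terminal]
4. n1.tag = false  [B.lab > 19]
5. n1.idx = "pq"  ["pq"]
6. n5.lab = 3  [3]
7. n6.lab = 11  [11]
8. n7.key = 27  [terminal]
9. n8.pre = "pk"  [terminal]
10. n6.tag = true  [B.lab > 10]
11. n6.idx = "pkw"  [e.pre ++ "w"]
12. n5.tag = false  [B₁.tag == false]
13. n5.idx = "qpkw"  ["q" ++ B₁.idx]
14. n9.pre = "pm"  [terminal]
15. n12.wid = "uq"  [terminal]
16. n11.pre = 5  [len(c.wid) + 3]
17. n11.live = "uqn"  [c.wid ++ "n"]
18. n11.env = false  [false]
19. n13.cnt = false  [S₁.env == true]
20. n14.wid = "ry"  [terminal]
21. n15.lim = false  [terminal]
22. n13.val = 11  [11]
23. n13.lab = 28  [len(c.wid) + 26]
24. n10.pre = 24  [A.lab + A.val - 15]
25. n10.live = "uqnu"  [S₁.live ++ "u"]
26. n10.env = false  [S₁.pre > 5]
27. n4.pre = 1  [len(e.pre) - 1]
28. n4.live = "qv"  ["qv"]
29. n4.env = true  [S₁.pre > 23]
30. n0.pre = -4  [S₁.pre - 5]
31. n0.live = "vqv"  ["v" ++ S₁.live]
32. n0.env = true  [B.tag == false]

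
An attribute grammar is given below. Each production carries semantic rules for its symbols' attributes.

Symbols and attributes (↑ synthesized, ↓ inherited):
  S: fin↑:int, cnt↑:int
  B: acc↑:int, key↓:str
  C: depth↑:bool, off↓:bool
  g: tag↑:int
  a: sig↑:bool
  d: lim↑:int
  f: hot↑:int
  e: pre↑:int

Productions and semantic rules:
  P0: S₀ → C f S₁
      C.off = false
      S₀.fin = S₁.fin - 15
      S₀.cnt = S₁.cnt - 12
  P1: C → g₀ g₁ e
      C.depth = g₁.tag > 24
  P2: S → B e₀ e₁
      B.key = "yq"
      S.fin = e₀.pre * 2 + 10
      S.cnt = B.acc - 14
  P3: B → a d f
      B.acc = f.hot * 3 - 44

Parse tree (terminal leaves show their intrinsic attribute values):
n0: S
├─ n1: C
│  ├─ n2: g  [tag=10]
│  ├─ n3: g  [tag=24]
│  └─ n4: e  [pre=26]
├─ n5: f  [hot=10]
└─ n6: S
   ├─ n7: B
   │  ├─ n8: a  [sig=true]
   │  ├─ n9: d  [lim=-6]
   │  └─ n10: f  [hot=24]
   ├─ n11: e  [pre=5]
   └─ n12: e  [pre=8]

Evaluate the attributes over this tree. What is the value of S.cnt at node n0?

1. n1.off = false  [false]
2. n2.tag = 10  [terminal]
3. n3.tag = 24  [terminal]
4. n4.pre = 26  [terminal]
5. n1.depth = false  [g₁.tag > 24]
6. n5.hot = 10  [terminal]
7. n7.key = "yq"  ["yq"]
8. n8.sig = true  [terminal]
9. n9.lim = -6  [terminal]
10. n10.hot = 24  [terminal]
11. n7.acc = 28  [f.hot * 3 - 44]
12. n11.pre = 5  [terminal]
13. n12.pre = 8  [terminal]
14. n6.fin = 20  [e₀.pre * 2 + 10]
15. n6.cnt = 14  [B.acc - 14]
16. n0.fin = 5  [S₁.fin - 15]
17. n0.cnt = 2  [S₁.cnt - 12]

2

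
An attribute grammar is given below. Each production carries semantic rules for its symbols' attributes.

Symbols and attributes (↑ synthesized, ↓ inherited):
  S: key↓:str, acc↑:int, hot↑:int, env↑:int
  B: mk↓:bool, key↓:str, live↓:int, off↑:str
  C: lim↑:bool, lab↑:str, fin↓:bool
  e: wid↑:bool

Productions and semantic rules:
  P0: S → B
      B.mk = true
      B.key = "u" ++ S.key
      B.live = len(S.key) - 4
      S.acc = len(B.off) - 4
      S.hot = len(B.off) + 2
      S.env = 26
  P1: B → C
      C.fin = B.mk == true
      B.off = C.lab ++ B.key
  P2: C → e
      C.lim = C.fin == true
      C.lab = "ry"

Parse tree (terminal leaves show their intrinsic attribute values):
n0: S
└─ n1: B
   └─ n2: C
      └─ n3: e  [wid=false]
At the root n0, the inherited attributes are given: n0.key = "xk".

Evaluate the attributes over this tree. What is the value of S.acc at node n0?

1. n0.key = "xk"  [given at root]
2. n1.mk = true  [true]
3. n1.key = "uxk"  ["u" ++ S.key]
4. n1.live = -2  [len(S.key) - 4]
5. n2.fin = true  [B.mk == true]
6. n3.wid = false  [terminal]
7. n2.lim = true  [C.fin == true]
8. n2.lab = "ry"  ["ry"]
9. n1.off = "ryuxk"  [C.lab ++ B.key]
10. n0.acc = 1  [len(B.off) - 4]
11. n0.hot = 7  [len(B.off) + 2]
12. n0.env = 26  [26]

1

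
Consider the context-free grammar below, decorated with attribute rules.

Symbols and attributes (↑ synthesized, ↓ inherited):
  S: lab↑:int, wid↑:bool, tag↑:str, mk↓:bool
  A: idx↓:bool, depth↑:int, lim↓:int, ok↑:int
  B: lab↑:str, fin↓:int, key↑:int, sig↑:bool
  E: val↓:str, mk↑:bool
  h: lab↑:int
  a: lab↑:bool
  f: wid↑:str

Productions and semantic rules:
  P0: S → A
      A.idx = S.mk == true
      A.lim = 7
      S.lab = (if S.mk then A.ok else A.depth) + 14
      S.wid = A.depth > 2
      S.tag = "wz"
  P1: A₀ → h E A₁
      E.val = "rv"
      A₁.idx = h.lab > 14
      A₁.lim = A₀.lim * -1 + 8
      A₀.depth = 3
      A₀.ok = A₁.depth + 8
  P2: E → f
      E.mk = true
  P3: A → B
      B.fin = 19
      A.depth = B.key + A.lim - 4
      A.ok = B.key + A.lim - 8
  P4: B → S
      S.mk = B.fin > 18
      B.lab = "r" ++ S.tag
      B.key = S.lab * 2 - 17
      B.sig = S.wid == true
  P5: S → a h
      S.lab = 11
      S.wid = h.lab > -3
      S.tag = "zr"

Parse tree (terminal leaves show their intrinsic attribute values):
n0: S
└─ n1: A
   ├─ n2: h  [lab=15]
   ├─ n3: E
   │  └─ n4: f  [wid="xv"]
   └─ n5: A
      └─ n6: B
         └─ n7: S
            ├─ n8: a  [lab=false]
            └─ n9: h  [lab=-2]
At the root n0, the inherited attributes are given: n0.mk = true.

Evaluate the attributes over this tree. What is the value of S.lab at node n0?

1. n0.mk = true  [given at root]
2. n1.idx = true  [S.mk == true]
3. n1.lim = 7  [7]
4. n2.lab = 15  [terminal]
5. n3.val = "rv"  ["rv"]
6. n4.wid = "xv"  [terminal]
7. n3.mk = true  [true]
8. n5.idx = true  [h.lab > 14]
9. n5.lim = 1  [A₀.lim * -1 + 8]
10. n6.fin = 19  [19]
11. n7.mk = true  [B.fin > 18]
12. n8.lab = false  [terminal]
13. n9.lab = -2  [terminal]
14. n7.lab = 11  [11]
15. n7.wid = true  [h.lab > -3]
16. n7.tag = "zr"  ["zr"]
17. n6.lab = "rzr"  ["r" ++ S.tag]
18. n6.key = 5  [S.lab * 2 - 17]
19. n6.sig = true  [S.wid == true]
20. n5.depth = 2  [B.key + A.lim - 4]
21. n5.ok = -2  [B.key + A.lim - 8]
22. n1.depth = 3  [3]
23. n1.ok = 10  [A₁.depth + 8]
24. n0.lab = 24  [(if S.mk then A.ok else A.depth) + 14]
25. n0.wid = true  [A.depth > 2]
26. n0.tag = "wz"  ["wz"]

24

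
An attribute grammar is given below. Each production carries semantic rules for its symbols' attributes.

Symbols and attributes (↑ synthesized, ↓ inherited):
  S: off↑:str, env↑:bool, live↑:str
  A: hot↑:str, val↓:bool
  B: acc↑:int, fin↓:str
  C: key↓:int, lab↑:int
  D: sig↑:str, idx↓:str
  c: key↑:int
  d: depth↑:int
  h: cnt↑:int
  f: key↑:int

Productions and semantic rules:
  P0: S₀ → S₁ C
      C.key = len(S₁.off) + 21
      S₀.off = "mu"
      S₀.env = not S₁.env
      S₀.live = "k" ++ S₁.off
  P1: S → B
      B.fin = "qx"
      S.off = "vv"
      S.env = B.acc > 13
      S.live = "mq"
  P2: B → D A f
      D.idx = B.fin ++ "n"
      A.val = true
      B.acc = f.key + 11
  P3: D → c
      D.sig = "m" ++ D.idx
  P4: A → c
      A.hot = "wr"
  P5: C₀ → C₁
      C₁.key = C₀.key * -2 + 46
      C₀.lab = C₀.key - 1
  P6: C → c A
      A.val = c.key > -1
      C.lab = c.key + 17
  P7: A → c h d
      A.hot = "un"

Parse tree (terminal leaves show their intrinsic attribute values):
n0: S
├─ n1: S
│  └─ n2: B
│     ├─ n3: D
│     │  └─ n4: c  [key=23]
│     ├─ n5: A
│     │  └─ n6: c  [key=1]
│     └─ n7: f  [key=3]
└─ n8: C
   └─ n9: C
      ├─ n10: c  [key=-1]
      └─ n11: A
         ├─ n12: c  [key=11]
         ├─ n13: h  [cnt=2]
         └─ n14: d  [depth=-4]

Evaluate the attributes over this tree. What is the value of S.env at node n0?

false

1. n2.fin = "qx"  ["qx"]
2. n3.idx = "qxn"  [B.fin ++ "n"]
3. n4.key = 23  [terminal]
4. n3.sig = "mqxn"  ["m" ++ D.idx]
5. n5.val = true  [true]
6. n6.key = 1  [terminal]
7. n5.hot = "wr"  ["wr"]
8. n7.key = 3  [terminal]
9. n2.acc = 14  [f.key + 11]
10. n1.off = "vv"  ["vv"]
11. n1.env = true  [B.acc > 13]
12. n1.live = "mq"  ["mq"]
13. n8.key = 23  [len(S₁.off) + 21]
14. n9.key = 0  [C₀.key * -2 + 46]
15. n10.key = -1  [terminal]
16. n11.val = false  [c.key > -1]
17. n12.key = 11  [terminal]
18. n13.cnt = 2  [terminal]
19. n14.depth = -4  [terminal]
20. n11.hot = "un"  ["un"]
21. n9.lab = 16  [c.key + 17]
22. n8.lab = 22  [C₀.key - 1]
23. n0.off = "mu"  ["mu"]
24. n0.env = false  [not S₁.env]
25. n0.live = "kvv"  ["k" ++ S₁.off]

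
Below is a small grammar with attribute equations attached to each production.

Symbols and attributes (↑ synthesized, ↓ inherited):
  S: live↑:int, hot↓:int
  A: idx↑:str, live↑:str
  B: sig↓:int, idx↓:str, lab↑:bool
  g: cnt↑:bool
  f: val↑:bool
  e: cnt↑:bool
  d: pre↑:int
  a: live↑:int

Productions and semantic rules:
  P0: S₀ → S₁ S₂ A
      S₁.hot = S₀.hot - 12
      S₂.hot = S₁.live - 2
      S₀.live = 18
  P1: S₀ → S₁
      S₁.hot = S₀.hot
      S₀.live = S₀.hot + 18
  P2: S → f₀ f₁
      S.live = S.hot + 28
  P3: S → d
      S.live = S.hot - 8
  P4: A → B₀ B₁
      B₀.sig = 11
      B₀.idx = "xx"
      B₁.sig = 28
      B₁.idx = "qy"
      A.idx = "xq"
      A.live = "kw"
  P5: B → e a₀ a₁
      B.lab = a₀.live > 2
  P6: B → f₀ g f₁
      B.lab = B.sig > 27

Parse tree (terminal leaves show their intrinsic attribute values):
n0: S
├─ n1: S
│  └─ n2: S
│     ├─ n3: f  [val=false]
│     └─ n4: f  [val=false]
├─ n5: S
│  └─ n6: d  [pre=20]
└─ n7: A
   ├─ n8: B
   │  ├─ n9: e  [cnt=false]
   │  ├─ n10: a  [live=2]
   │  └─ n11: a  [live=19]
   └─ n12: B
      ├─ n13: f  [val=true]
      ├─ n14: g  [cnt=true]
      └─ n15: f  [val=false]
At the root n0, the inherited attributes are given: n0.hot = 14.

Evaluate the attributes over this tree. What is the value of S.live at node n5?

10

1. n0.hot = 14  [given at root]
2. n1.hot = 2  [S₀.hot - 12]
3. n2.hot = 2  [S₀.hot]
4. n3.val = false  [terminal]
5. n4.val = false  [terminal]
6. n2.live = 30  [S.hot + 28]
7. n1.live = 20  [S₀.hot + 18]
8. n5.hot = 18  [S₁.live - 2]
9. n6.pre = 20  [terminal]
10. n5.live = 10  [S.hot - 8]
11. n8.sig = 11  [11]
12. n8.idx = "xx"  ["xx"]
13. n9.cnt = false  [terminal]
14. n10.live = 2  [terminal]
15. n11.live = 19  [terminal]
16. n8.lab = false  [a₀.live > 2]
17. n12.sig = 28  [28]
18. n12.idx = "qy"  ["qy"]
19. n13.val = true  [terminal]
20. n14.cnt = true  [terminal]
21. n15.val = false  [terminal]
22. n12.lab = true  [B.sig > 27]
23. n7.idx = "xq"  ["xq"]
24. n7.live = "kw"  ["kw"]
25. n0.live = 18  [18]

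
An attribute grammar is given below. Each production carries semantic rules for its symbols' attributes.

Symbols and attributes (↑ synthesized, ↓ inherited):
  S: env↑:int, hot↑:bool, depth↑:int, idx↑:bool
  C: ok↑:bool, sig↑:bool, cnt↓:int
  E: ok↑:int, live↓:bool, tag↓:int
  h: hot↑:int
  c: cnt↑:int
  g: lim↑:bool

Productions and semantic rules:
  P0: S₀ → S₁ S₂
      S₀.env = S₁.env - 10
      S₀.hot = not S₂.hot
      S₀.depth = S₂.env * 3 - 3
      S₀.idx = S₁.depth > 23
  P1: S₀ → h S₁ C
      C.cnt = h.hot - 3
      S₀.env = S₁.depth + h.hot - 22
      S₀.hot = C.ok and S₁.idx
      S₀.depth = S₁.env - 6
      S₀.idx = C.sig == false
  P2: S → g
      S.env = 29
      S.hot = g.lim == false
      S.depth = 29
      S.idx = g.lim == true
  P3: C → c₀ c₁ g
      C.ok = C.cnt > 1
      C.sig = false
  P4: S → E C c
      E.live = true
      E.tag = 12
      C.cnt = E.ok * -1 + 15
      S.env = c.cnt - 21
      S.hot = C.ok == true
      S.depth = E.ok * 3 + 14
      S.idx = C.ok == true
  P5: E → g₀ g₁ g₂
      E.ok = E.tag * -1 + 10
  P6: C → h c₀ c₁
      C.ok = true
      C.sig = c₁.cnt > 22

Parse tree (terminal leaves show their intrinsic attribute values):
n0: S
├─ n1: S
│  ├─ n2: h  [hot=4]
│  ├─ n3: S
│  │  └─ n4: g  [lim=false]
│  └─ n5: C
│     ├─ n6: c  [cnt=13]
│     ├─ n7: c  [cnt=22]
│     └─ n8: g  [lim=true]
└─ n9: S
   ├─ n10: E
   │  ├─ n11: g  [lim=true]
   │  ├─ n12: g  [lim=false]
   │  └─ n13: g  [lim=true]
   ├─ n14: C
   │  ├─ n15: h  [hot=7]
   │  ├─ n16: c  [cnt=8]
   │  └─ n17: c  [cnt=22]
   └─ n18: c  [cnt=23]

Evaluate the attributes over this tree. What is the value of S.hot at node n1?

1. n2.hot = 4  [terminal]
2. n4.lim = false  [terminal]
3. n3.env = 29  [29]
4. n3.hot = true  [g.lim == false]
5. n3.depth = 29  [29]
6. n3.idx = false  [g.lim == true]
7. n5.cnt = 1  [h.hot - 3]
8. n6.cnt = 13  [terminal]
9. n7.cnt = 22  [terminal]
10. n8.lim = true  [terminal]
11. n5.ok = false  [C.cnt > 1]
12. n5.sig = false  [false]
13. n1.env = 11  [S₁.depth + h.hot - 22]
14. n1.hot = false  [C.ok and S₁.idx]
15. n1.depth = 23  [S₁.env - 6]
16. n1.idx = true  [C.sig == false]
17. n10.live = true  [true]
18. n10.tag = 12  [12]
19. n11.lim = true  [terminal]
20. n12.lim = false  [terminal]
21. n13.lim = true  [terminal]
22. n10.ok = -2  [E.tag * -1 + 10]
23. n14.cnt = 17  [E.ok * -1 + 15]
24. n15.hot = 7  [terminal]
25. n16.cnt = 8  [terminal]
26. n17.cnt = 22  [terminal]
27. n14.ok = true  [true]
28. n14.sig = false  [c₁.cnt > 22]
29. n18.cnt = 23  [terminal]
30. n9.env = 2  [c.cnt - 21]
31. n9.hot = true  [C.ok == true]
32. n9.depth = 8  [E.ok * 3 + 14]
33. n9.idx = true  [C.ok == true]
34. n0.env = 1  [S₁.env - 10]
35. n0.hot = false  [not S₂.hot]
36. n0.depth = 3  [S₂.env * 3 - 3]
37. n0.idx = false  [S₁.depth > 23]

false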